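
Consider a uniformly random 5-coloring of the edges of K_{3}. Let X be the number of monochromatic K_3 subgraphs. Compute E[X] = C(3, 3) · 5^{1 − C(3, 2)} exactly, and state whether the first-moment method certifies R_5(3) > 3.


E[X] = C(3, 3) · 5^{1 − 3} = 1 · 5^{−2} = 1/25.
As a reduced fraction: E[X] = 1/25 ≈ 0.0400000.
Is E[X] < 1? YES.
Since E[X] < 1, there exists a 5-coloring of K_{3} with no monochromatic K_3; hence R_5(3) > 3.

E[X] = 1/25 ≈ 0.0400000; E[X] < 1, so R_5(3) > 3.


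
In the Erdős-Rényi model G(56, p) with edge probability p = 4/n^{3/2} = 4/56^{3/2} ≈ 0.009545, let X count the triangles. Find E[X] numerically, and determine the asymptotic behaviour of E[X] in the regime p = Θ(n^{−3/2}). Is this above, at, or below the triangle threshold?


Number of potential triangles: C(56, 3) = 27720.
Each occurs with probability p³ ≈ (0.009545)³ ≈ 8.6962868e-07.
By linearity: E[X] = C(56, 3)·p³ ≈ 27720 · 8.6962868e-07 ≈ 0.02411.
Since α = 3/2 > 1, p = c/n^{3/2} = o(1/n) is below the triangle threshold p ~ 1/n. Asymptotically E[X] ~ (c³/6)·n^{3(1−α)} = (4³/6)·n^{-1.5} → 0, so by Markov's inequality G has no triangles w.h.p.

E[X] ≈ 0.02411; in regime p = Θ(1/n^{3/2}) E[X] tends to 0 (below the triangle threshold p ~ 1/n).


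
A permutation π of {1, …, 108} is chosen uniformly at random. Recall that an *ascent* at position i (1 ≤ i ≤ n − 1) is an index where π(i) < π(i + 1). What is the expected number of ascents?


Write X = Σ X_I over i = 1, …, 107, with X_I the indicator of one ascent.
There are 107 indicators.
For each fixed i, the pair (π(i), π(i+1)) is a uniformly random ordered pair of distinct values from {1, …, 108}; by symmetry P[π(i) < π(i+1)] = 1/2.
By linearity: E[X] = 107 · (1/2) = (108 − 1) · (1/2) = 107/2 ≈ 53.5000.

E[X] = 107/2 = 53.5000.


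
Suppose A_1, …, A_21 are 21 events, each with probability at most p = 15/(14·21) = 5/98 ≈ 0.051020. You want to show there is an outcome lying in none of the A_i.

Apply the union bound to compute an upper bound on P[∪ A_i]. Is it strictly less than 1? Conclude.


Union bound: P[∪_{i=1}^{21} A_i] ≤ Σ_i P[A_i] ≤ 21·p = 21·(5/98) = 15/14.
Numerically: 15/14 ≈ 1.071429.
Is 15/14 < 1? NO.
Since the bound 15/14 is ≥ 1, the union bound is uninformative here; it does NOT by itself certify existence.

21·p = 15/14 ≈ 1.071429; existence NOT certified by the union bound.


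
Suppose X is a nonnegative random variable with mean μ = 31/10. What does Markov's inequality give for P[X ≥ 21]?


μ = E[X] = 31/10, a = 21.
Markov: P[X ≥ 21] ≤ μ/a = (31/10)/21 = 31/210.
Numerically: ≈ 0.14762.
(Since a = 21 > μ = 3.10000, the bound 31/210 is < 1 and informative.)

P[X ≥ 21] ≤ 31/210 ≈ 0.14762.


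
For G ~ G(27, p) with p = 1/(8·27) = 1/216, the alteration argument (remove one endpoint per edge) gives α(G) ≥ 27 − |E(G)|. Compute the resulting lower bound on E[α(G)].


E[|E(G)|] = C(27, 2)·p = 351 · (1/216) = 13/8.
E[α(G)] ≥ n − E[|E(G)|] = 27 − 13/8 = 203/8.
Numerically: ≈ 25.37500.
(This is only a lower bound; the true E[α(G)] may be larger.)

E[α(G)] ≥ 203/8 ≈ 25.37500.


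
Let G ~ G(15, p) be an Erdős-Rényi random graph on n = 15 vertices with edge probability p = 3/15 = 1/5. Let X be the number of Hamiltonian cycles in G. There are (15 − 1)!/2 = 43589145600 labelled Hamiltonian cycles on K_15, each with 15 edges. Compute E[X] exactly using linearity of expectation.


K_15 has (15 − 1)!/2 = 43589145600 labelled Hamiltonian cycles.
For each such Hamiltonian cycle H, let X_H = 1 if all 15 edges of H are present in G. Then P[X_H = 1] = p^{15} = (1/5)^{15} = 1/30517578125.
By linearity of expectation: E[X] = Σ_H E[X_H] = 43589145600 · p^{15} = 43589145600 · 1/30517578125 = 1743565824/1220703125.
Numerically: E[X] ≈ 1.42833.

E[X] = 43589145600 · (1/5)^{15} = 1743565824/1220703125 ≈ 1.42833.


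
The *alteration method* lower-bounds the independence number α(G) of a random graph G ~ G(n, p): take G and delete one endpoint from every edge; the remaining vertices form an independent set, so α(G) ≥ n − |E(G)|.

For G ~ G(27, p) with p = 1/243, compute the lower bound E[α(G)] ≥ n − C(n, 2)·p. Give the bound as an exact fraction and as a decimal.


E[|E(G)|] = C(27, 2)·p = 351 · (1/243) = 13/9.
E[α(G)] ≥ n − E[|E(G)|] = 27 − 13/9 = 230/9.
Numerically: ≈ 25.556.
(This is only a lower bound; the true E[α(G)] may be larger.)

E[α(G)] ≥ 230/9 ≈ 25.556.


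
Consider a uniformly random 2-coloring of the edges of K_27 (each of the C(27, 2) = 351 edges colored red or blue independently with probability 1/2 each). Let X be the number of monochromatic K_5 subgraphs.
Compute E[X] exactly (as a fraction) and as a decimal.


Let X = Σ_S X_S over the C(27, 5) = 80730 subsets S of size 5, where X_S = 1 if the K_5 on S is monochromatic.
For a fixed S, the K_5 on S has C(5, 2) = 10 edges. P[all 10 edges red] = (1/2)^10, and likewise for blue, so P[monochromatic] = 2·(1/2)^10 = 2^{1 − 10} = 1/512.
By linearity: E[X] = C(27, 5) · 2^{1 − 10} = 80730 · 1/512 = 40365/256.
Numerically: E[X] ≈ 157.67578.

E[X] = C(27,5)·2^(1−C(5,2)) = 40365/256 ≈ 157.67578.


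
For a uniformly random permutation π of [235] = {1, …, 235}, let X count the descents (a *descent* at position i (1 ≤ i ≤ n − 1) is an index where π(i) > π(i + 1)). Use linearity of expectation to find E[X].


Write X = Σ X_I over i = 1, …, 234, with X_I the indicator of one descent.
There are 234 indicators.
For each fixed i, the pair (π(i), π(i+1)) is a uniformly random ordered pair of distinct values from {1, …, 235}; by symmetry P[π(i) > π(i+1)] = 1/2.
By linearity: E[X] = 234 · (1/2) = (235 − 1) · (1/2) = 117 ≈ 117.00000.

E[X] = 117 = 117.00000.


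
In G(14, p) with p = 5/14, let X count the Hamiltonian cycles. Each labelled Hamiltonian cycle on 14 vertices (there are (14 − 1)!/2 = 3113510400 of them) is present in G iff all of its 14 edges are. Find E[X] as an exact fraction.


K_14 has (14 − 1)!/2 = 3113510400 labelled Hamiltonian cycles.
For each such Hamiltonian cycle H, let X_H = 1 if all 14 edges of H are present in G. Then P[X_H = 1] = p^{14} = (5/14)^{14} = 6103515625/11112006825558016.
By linearity: E[X] = Σ_H E[X_H] = 3113510400 · p^{14} = 3113510400 · 6103515625/11112006825558016 = 5302276611328125/3100448333024.
Numerically: E[X] ≈ 1710.16.

E[X] = 3113510400 · (5/14)^{14} = 5302276611328125/3100448333024 ≈ 1710.16.


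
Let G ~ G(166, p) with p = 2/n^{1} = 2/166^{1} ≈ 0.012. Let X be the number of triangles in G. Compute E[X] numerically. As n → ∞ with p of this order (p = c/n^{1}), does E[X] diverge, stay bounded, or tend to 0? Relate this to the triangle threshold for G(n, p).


Number of potential triangles: C(166, 3) = 748660.
Each occurs with probability p³ ≈ (0.012)³ ≈ 1.74890e-06.
By linearity: E[X] = C(166, 3)·p³ ≈ 748660 · 1.74890e-06 ≈ 1.309.
Here α = 1, so p = 2/n is exactly at the triangle threshold p ~ 1/n. Asymptotically E[X] → c³/6 = 2³/6 = 4/3 ≈ 1.333, a bounded constant. In this regime the triangle count is asymptotically Poisson(c³/6).

E[X] ≈ 1.309; in regime p = Θ(1/n^{1}) E[X] stays bounded (at the triangle threshold p ~ 1/n).


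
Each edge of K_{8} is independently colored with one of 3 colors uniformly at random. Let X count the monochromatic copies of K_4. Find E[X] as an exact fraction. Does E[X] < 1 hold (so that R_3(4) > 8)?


E[X] = C(8, 4) · 3^{1 − 6} = 70 · 3^{−5} = 70/243.
As a reduced fraction: E[X] = 70/243 ≈ 0.28807.
Is E[X] < 1? YES.
Since E[X] < 1, there exists a 3-coloring of K_{8} with no monochromatic K_4; hence R_3(4) > 8.

E[X] = 70/243 ≈ 0.28807; E[X] < 1, so R_3(4) > 8.


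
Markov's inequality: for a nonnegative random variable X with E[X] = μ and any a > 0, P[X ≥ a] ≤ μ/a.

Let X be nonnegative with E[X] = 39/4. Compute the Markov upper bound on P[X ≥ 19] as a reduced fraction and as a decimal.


μ = E[X] = 39/4, a = 19.
Markov: P[X ≥ 19] ≤ μ/a = (39/4)/19 = 39/76.
Numerically: ≈ 0.51316.
(Since a = 19 > μ = 9.75000, the bound 39/76 is < 1 and informative.)

P[X ≥ 19] ≤ 39/76 ≈ 0.51316.


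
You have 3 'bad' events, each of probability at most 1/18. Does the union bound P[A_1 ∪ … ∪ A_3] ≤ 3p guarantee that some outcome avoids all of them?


Union bound: P[∪_{i=1}^{3} A_i] ≤ Σ_i P[A_i] ≤ 3·p = 3·(1/18) = 1/6.
Numerically: 1/6 ≈ 0.16667.
Is 1/6 < 1? YES.
Since P[∪ A_i] ≤ 1/6 < 1, the complement has P[∩ A_i^c] ≥ 1 − 1/6 = 5/6 > 0, so some outcome avoids every A_i.

3·p = 1/6 ≈ 0.16667; existence CERTIFIED by the union bound.


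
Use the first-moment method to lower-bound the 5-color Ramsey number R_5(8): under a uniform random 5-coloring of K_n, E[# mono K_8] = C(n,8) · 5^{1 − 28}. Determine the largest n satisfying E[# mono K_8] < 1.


We need C(n, 8) · 5^{1 − 28} < 1, i.e. C(n, 8) < 5^{28 − 1} = 7450580596923828125.
Check values of n near the boundary:
  n = 861: C(861, 8) = 7250034996615275865; 7250034996615275865 < 7450580596923828125? YES
  n = 862: C(862, 8) = 7317951015318931845; 7317951015318931845 < 7450580596923828125? YES
  n = 863: C(863, 8) = 7386423071602617757; 7386423071602617757 < 7450580596923828125? YES
  n = 864: C(864, 8) = 7455455062926006708; 7455455062926006708 < 7450580596923828125? NO
  n = 865: C(865, 8) = 7525050909487743060; 7525050909487743060 < 7450580596923828125? NO
The largest n with C(n, 8) < 7450580596923828125 is n = 863 (where E[X] = 7386423071602617757/7450580596923828125 ≈ 0.991389). Hence R_5(8) > 863, i.e. R_5(8) ≥ 864.

Largest n = 863; hence R_5(8) > 863.


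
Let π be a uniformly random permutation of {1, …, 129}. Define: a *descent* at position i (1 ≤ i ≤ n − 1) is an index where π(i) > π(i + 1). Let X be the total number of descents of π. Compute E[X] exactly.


Write X = Σ X_I over i = 1, …, 128, with X_I the indicator of one descent.
There are 128 indicators.
For each fixed i, the pair (π(i), π(i+1)) is a uniformly random ordered pair of distinct values from {1, …, 129}; by symmetry P[π(i) > π(i+1)] = 1/2.
By linearity: E[X] = 128 · (1/2) = (129 − 1) · (1/2) = 64 ≈ 64.00000.

E[X] = 64 = 64.00000.


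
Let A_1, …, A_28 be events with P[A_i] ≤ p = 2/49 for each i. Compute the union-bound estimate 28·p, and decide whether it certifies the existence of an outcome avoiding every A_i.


Union bound: P[∪_{i=1}^{28} A_i] ≤ Σ_i P[A_i] ≤ 28·p = 28·(2/49) = 8/7.
Numerically: 8/7 ≈ 1.1428571.
Is 8/7 < 1? NO.
Since the bound 8/7 is ≥ 1, the union bound is uninformative here; it does NOT by itself certify existence.

28·p = 8/7 ≈ 1.1428571; existence NOT certified by the union bound.


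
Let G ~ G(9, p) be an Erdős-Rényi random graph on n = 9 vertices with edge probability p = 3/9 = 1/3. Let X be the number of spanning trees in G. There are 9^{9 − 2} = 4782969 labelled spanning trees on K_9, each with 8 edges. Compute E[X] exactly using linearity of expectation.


K_9 has 9^{9 − 2} = 4782969 labelled spanning trees.
For each such spanning tree H, let X_H = 1 if all 8 edges of H are present in G. Then P[X_H = 1] = p^{8} = (1/3)^{8} = 1/6561.
By linearity: E[X] = Σ_H E[X_H] = 4782969 · p^{8} = 4782969 · 1/6561 = 729.
Numerically: E[X] ≈ 729.

E[X] = 4782969 · (1/3)^{8} = 729 ≈ 729.


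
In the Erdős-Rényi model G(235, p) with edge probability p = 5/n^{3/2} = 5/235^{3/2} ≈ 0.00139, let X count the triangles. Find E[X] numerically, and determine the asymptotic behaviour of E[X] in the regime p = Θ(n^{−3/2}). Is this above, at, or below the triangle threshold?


Number of potential triangles: C(235, 3) = 2135445.
Each occurs with probability p³ ≈ (0.00139)³ ≈ 2.67365e-09.
By linearity: E[X] = C(235, 3)·p³ ≈ 2135445 · 2.67365e-09 ≈ 0.006.
Since α = 3/2 > 1, p = c/n^{3/2} = o(1/n) is below the triangle threshold p ~ 1/n. Asymptotically E[X] ~ (c³/6)·n^{3(1−α)} = (5³/6)·n^{-1.5} → 0, so by Markov's inequality G has no triangles w.h.p.

E[X] ≈ 0.006; in regime p = Θ(1/n^{3/2}) E[X] tends to 0 (below the triangle threshold p ~ 1/n).


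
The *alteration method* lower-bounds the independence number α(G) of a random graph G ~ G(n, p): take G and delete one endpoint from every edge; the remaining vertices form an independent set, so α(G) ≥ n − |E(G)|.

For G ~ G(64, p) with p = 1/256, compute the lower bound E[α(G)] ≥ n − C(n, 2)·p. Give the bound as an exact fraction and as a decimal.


E[|E(G)|] = C(64, 2)·p = 2016 · (1/256) = 63/8.
E[α(G)] ≥ n − E[|E(G)|] = 64 − 63/8 = 449/8.
Numerically: ≈ 56.125.
(This is only a lower bound; the true E[α(G)] may be larger.)

E[α(G)] ≥ 449/8 ≈ 56.125.


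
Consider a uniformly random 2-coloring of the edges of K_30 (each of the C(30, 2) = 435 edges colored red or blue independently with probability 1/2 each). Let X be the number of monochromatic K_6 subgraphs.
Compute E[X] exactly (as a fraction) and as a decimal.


Let X = Σ_S X_S over the C(30, 6) = 593775 subsets S of size 6, where X_S = 1 if the K_6 on S is monochromatic.
For a fixed S, the K_6 on S has C(6, 2) = 15 edges. P[all 15 edges red] = (1/2)^15, and likewise for blue, so P[monochromatic] = 2·(1/2)^15 = 2^{1 − 15} = 1/16384.
By linearity: E[X] = C(30, 6) · 2^{1 − 15} = 593775 · 1/16384 = 593775/16384.
Numerically: E[X] ≈ 36.241.

E[X] = C(30,6)·2^(1−C(6,2)) = 593775/16384 ≈ 36.241.


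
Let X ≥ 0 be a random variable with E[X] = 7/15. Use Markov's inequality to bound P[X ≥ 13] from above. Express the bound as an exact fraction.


μ = E[X] = 7/15, a = 13.
Markov: P[X ≥ 13] ≤ μ/a = (7/15)/13 = 7/195.
Numerically: ≈ 0.036.
(Since a = 13 > μ = 0.467, the bound 7/195 is < 1 and informative.)

P[X ≥ 13] ≤ 7/195 ≈ 0.036.


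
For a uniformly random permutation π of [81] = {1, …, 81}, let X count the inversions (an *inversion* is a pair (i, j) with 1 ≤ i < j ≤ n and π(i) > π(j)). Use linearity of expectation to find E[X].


Write X = Σ X_I over the C(81, 2) = 3240 pairs i < j, with X_I the indicator of one inversion.
There are 3240 indicators.
For each fixed pair i < j, the values π(i) and π(j) are two distinct elements of {1, …, 81} in uniformly random order; by symmetry P[π(i) > π(j)] = 1/2.
By linearity: E[X] = 3240 · (1/2) = C(81, 2) · (1/2) = 3240/2 = 1620 ≈ 1620.000.

E[X] = 1620 = 1620.000.


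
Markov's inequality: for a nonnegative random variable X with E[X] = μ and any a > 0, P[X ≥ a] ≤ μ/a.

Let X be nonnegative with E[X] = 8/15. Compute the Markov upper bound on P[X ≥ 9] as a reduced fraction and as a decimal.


μ = E[X] = 8/15, a = 9.
Markov: P[X ≥ 9] ≤ μ/a = (8/15)/9 = 8/135.
Numerically: ≈ 0.0593.
(Since a = 9 > μ = 0.5333, the bound 8/135 is < 1 and informative.)

P[X ≥ 9] ≤ 8/135 ≈ 0.0593.


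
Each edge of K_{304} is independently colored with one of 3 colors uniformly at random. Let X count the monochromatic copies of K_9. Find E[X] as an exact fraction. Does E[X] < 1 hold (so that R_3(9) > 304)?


E[X] = C(304, 9) · 3^{1 − 36} = 54222992899492560 · 3^{−35} = 54222992899492560/50031545098999707.
As a reduced fraction: E[X] = 18074330966497520/16677181699666569 ≈ 1.0838.
Is E[X] < 1? NO.
Since E[X] ≥ 1, the first-moment bound is inconclusive at n = 304; it does NOT by itself certify R_3(9) > 304.

E[X] = 18074330966497520/16677181699666569 ≈ 1.0838; E[X] ≥ 1; first-moment method inconclusive here.


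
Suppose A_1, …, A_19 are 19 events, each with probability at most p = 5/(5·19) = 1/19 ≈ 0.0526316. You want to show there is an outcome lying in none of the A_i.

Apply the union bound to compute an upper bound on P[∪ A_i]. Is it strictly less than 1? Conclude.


Union bound: P[∪_{i=1}^{19} A_i] ≤ Σ_i P[A_i] ≤ 19·p = 19·(1/19) = 1.
Numerically: 1 ≈ 1.0000000.
Is 1 < 1? NO.
Since the bound 1 is ≥ 1, the union bound is uninformative here; it does NOT by itself certify existence.

19·p = 1 ≈ 1.0000000; existence NOT certified by the union bound.


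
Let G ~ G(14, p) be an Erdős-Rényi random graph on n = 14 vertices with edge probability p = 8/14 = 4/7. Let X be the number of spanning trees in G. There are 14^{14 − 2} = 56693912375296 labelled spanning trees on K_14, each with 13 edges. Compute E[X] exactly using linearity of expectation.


K_14 has 14^{14 − 2} = 56693912375296 labelled spanning trees.
For each such spanning tree H, let X_H = 1 if all 13 edges of H are present in G. Then P[X_H = 1] = p^{13} = (4/7)^{13} = 67108864/96889010407.
Summing the indicators: E[X] = Σ_H E[X_H] = 56693912375296 · p^{13} = 56693912375296 · 67108864/96889010407 = 274877906944/7.
Numerically: E[X] ≈ 3.93e+10.

E[X] = 56693912375296 · (4/7)^{13} = 274877906944/7 ≈ 3.93e+10.


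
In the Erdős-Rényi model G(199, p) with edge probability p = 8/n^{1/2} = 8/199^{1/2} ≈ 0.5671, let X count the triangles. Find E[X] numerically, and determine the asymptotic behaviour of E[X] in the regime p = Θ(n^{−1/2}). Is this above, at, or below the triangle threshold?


Number of potential triangles: C(199, 3) = 1293699.
Each occurs with probability p³ ≈ (0.5671)³ ≈ 1.823855e-01.
By linearity: E[X] = C(199, 3)·p³ ≈ 1293699 · 1.823855e-01 ≈ 235951.9597.
Since α = 1/2 < 1, p = c/n^{1/2} ≫ 1/n is above the triangle threshold p ~ 1/n. Asymptotically E[X] ~ (c³/6)·n^{3(1−α)} = (8³/6)·n^{1.5} → ∞; triangles are abundant w.h.p.

E[X] ≈ 235951.9597; in regime p = Θ(1/n^{1/2}) E[X] diverges (above the triangle threshold p ~ 1/n).


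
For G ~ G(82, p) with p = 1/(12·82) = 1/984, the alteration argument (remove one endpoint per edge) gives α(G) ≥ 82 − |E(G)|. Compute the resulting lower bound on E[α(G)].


E[|E(G)|] = C(82, 2)·p = 3321 · (1/984) = 27/8.
E[α(G)] ≥ n − E[|E(G)|] = 82 − 27/8 = 629/8.
Numerically: ≈ 78.625000.
(This is only a lower bound; the true E[α(G)] may be larger.)

E[α(G)] ≥ 629/8 ≈ 78.625000.


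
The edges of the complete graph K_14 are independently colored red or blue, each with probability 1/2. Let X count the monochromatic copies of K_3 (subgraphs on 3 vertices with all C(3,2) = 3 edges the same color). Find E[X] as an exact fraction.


Let X = Σ_S X_S over the C(14, 3) = 364 subsets S of size 3, where X_S = 1 if the K_3 on S is monochromatic.
For a fixed S, the K_3 on S has C(3, 2) = 3 edges. P[all 3 edges red] = (1/2)^3, and likewise for blue, so P[monochromatic] = 2·(1/2)^3 = 2^{1 − 3} = 1/4.
By linearity of expectation: E[X] = C(14, 3) · 2^{1 − 3} = 364 · 1/4 = 91.
Numerically: E[X] ≈ 91.000.

E[X] = C(14,3)·2^(1−C(3,2)) = 91 ≈ 91.000.


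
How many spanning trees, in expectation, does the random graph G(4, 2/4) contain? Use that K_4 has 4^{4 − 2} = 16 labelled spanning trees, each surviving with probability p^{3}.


K_4 has 4^{4 − 2} = 16 labelled spanning trees.
For each such spanning tree H, let X_H = 1 if all 3 edges of H are present in G. Then P[X_H = 1] = p^{3} = (1/2)^{3} = 1/8.
By linearity of expectation: E[X] = Σ_H E[X_H] = 16 · p^{3} = 16 · 1/8 = 2.
Numerically: E[X] ≈ 2.

E[X] = 16 · (1/2)^{3} = 2 ≈ 2.


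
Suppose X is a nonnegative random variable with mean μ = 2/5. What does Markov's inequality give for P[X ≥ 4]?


μ = E[X] = 2/5, a = 4.
Markov: P[X ≥ 4] ≤ μ/a = (2/5)/4 = 1/10.
Numerically: ≈ 0.10000.
(Since a = 4 > μ = 0.40000, the bound 1/10 is < 1 and informative.)

P[X ≥ 4] ≤ 1/10 ≈ 0.10000.


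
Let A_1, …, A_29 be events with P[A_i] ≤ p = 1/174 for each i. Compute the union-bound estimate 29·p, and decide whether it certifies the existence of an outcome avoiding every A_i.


Union bound: P[∪_{i=1}^{29} A_i] ≤ Σ_i P[A_i] ≤ 29·p = 29·(1/174) = 1/6.
Numerically: 1/6 ≈ 0.1667.
Is 1/6 < 1? YES.
Since P[∪ A_i] ≤ 1/6 < 1, the complement has P[∩ A_i^c] ≥ 1 − 1/6 = 5/6 > 0, so some outcome avoids every A_i.

29·p = 1/6 ≈ 0.1667; existence CERTIFIED by the union bound.


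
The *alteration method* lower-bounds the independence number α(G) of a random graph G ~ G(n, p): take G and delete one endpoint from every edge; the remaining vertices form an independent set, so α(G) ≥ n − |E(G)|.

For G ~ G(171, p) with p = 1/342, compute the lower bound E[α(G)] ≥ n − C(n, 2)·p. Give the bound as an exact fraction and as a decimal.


E[|E(G)|] = C(171, 2)·p = 14535 · (1/342) = 85/2.
E[α(G)] ≥ n − E[|E(G)|] = 171 − 85/2 = 257/2.
Numerically: ≈ 128.500000.
(This is only a lower bound; the true E[α(G)] may be larger.)

E[α(G)] ≥ 257/2 ≈ 128.500000.


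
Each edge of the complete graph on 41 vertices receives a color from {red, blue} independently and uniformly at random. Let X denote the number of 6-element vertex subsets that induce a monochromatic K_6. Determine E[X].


Let X = Σ_S X_S over the C(41, 6) = 4496388 subsets S of size 6, where X_S = 1 if the K_6 on S is monochromatic.
For a fixed S, the K_6 on S has C(6, 2) = 15 edges. P[all 15 edges red] = (1/2)^15, and likewise for blue, so P[monochromatic] = 2·(1/2)^15 = 2^{1 − 15} = 1/16384.
Summing: E[X] = C(41, 6) · 2^{1 − 15} = 4496388 · 1/16384 = 1124097/4096.
Numerically: E[X] ≈ 274.4377.

E[X] = C(41,6)·2^(1−C(6,2)) = 1124097/4096 ≈ 274.4377.


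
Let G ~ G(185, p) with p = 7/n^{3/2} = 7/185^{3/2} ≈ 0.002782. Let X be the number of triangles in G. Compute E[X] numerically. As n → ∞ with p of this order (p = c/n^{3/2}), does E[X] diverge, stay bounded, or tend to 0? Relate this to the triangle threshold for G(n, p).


Number of potential triangles: C(185, 3) = 1038220.
Each occurs with probability p³ ≈ (0.002782)³ ≈ 2.152888e-08.
By linearity: E[X] = C(185, 3)·p³ ≈ 1038220 · 2.152888e-08 ≈ 0.0224.
Since α = 3/2 > 1, p = c/n^{3/2} = o(1/n) is below the triangle threshold p ~ 1/n. Asymptotically E[X] ~ (c³/6)·n^{3(1−α)} = (7³/6)·n^{-1.5} → 0, so by Markov's inequality G has no triangles w.h.p.

E[X] ≈ 0.0224; in regime p = Θ(1/n^{3/2}) E[X] tends to 0 (below the triangle threshold p ~ 1/n).


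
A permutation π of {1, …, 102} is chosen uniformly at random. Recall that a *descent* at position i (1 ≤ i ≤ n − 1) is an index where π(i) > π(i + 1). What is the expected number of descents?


Write X = Σ X_I over i = 1, …, 101, with X_I the indicator of one descent.
There are 101 indicators.
For each fixed i, the pair (π(i), π(i+1)) is a uniformly random ordered pair of distinct values from {1, …, 102}; by symmetry P[π(i) > π(i+1)] = 1/2.
By linearity: E[X] = 101 · (1/2) = (102 − 1) · (1/2) = 101/2 ≈ 50.50000.

E[X] = 101/2 = 50.50000.


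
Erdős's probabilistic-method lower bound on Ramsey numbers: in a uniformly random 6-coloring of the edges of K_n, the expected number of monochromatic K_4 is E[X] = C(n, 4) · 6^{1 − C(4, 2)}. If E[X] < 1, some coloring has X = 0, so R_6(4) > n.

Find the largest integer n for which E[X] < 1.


We need C(n, 4) · 6^{1 − 6} < 1, i.e. C(n, 4) < 6^{6 − 1} = 7776.
Check values of n near the boundary:
  n = 20: C(20, 4) = 4845; 4845 < 7776? YES
  n = 21: C(21, 4) = 5985; 5985 < 7776? YES
  n = 22: C(22, 4) = 7315; 7315 < 7776? YES
  n = 23: C(23, 4) = 8855; 8855 < 7776? NO
  n = 24: C(24, 4) = 10626; 10626 < 7776? NO
  n = 25: C(25, 4) = 12650; 12650 < 7776? NO
The largest n with C(n, 4) < 7776 is n = 22 (where E[X] = 7315/7776 ≈ 0.940715). Hence R_6(4) > 22, i.e. R_6(4) ≥ 23.

Largest n = 22; hence R_6(4) > 22.


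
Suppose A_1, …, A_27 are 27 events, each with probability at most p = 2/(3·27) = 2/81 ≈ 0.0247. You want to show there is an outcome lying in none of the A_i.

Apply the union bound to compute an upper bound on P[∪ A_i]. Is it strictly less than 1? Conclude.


Union bound: P[∪_{i=1}^{27} A_i] ≤ Σ_i P[A_i] ≤ 27·p = 27·(2/81) = 2/3.
Numerically: 2/3 ≈ 0.6667.
Is 2/3 < 1? YES.
Since P[∪ A_i] ≤ 2/3 < 1, the complement has P[∩ A_i^c] ≥ 1 − 2/3 = 1/3 > 0, so some outcome avoids every A_i.

27·p = 2/3 ≈ 0.6667; existence CERTIFIED by the union bound.


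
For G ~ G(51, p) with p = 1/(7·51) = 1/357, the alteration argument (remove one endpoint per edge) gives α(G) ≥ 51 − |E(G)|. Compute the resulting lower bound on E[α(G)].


E[|E(G)|] = C(51, 2)·p = 1275 · (1/357) = 25/7.
E[α(G)] ≥ n − E[|E(G)|] = 51 − 25/7 = 332/7.
Numerically: ≈ 47.428571.
(This is only a lower bound; the true E[α(G)] may be larger.)

E[α(G)] ≥ 332/7 ≈ 47.428571.


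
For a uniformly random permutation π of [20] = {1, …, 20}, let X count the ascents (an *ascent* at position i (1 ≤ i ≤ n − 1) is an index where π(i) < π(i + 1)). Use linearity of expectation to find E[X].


Write X = Σ X_I over i = 1, …, 19, with X_I the indicator of one ascent.
There are 19 indicators.
For each fixed i, the pair (π(i), π(i+1)) is a uniformly random ordered pair of distinct values from {1, …, 20}; by symmetry P[π(i) < π(i+1)] = 1/2.
By linearity: E[X] = 19 · (1/2) = (20 − 1) · (1/2) = 19/2 ≈ 9.500000.

E[X] = 19/2 = 9.500000.


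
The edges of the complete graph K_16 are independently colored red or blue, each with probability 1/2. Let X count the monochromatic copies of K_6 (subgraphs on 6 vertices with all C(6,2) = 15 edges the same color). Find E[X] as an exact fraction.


Let X = Σ_S X_S over the C(16, 6) = 8008 subsets S of size 6, where X_S = 1 if the K_6 on S is monochromatic.
For a fixed S, the K_6 on S has C(6, 2) = 15 edges. P[all 15 edges red] = (1/2)^15, and likewise for blue, so P[monochromatic] = 2·(1/2)^15 = 2^{1 − 15} = 1/16384.
Summing: E[X] = C(16, 6) · 2^{1 − 15} = 8008 · 1/16384 = 1001/2048.
Numerically: E[X] ≈ 0.488770.

E[X] = C(16,6)·2^(1−C(6,2)) = 1001/2048 ≈ 0.488770.


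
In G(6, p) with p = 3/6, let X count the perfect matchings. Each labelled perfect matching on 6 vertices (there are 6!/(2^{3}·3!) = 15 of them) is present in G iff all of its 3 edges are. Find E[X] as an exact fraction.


K_6 has 6!/(2^{3}·3!) = 15 labelled perfect matchings.
For each such perfect matching H, let X_H = 1 if all 3 edges of H are present in G. Then P[X_H = 1] = p^{3} = (1/2)^{3} = 1/8.
By linearity of expectation: E[X] = Σ_H E[X_H] = 15 · p^{3} = 15 · 1/8 = 15/8.
Numerically: E[X] ≈ 1.875.

E[X] = 15 · (1/2)^{3} = 15/8 ≈ 1.875.


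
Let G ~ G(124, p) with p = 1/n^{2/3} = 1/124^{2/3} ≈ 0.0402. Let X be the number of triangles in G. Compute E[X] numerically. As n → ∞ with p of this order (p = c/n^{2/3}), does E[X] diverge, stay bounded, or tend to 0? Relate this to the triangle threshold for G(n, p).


Number of potential triangles: C(124, 3) = 310124.
Each occurs with probability p³ ≈ (0.0402)³ ≈ 6.50364e-05.
By linearity: E[X] = C(124, 3)·p³ ≈ 310124 · 6.50364e-05 ≈ 20.169.
Since α = 2/3 < 1, p = c/n^{2/3} ≫ 1/n is above the triangle threshold p ~ 1/n. Asymptotically E[X] ~ (c³/6)·n^{3(1−α)} = (1³/6)·n^{1} → ∞; triangles are abundant w.h.p.

E[X] ≈ 20.169; in regime p = Θ(1/n^{2/3}) E[X] diverges (above the triangle threshold p ~ 1/n).


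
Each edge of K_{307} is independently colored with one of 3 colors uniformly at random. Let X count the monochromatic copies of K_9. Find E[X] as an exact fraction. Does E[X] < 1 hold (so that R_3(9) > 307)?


E[X] = C(307, 9) · 3^{1 − 36} = 59303278327292350 · 3^{−35} = 59303278327292350/50031545098999707.
As a reduced fraction: E[X] = 59303278327292350/50031545098999707 ≈ 1.185318.
Is E[X] < 1? NO.
Since E[X] ≥ 1, the first-moment bound is inconclusive at n = 307; it does NOT by itself certify R_3(9) > 307.

E[X] = 59303278327292350/50031545098999707 ≈ 1.185318; E[X] ≥ 1; first-moment method inconclusive here.


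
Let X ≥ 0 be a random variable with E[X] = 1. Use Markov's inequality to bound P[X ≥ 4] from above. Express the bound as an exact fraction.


μ = E[X] = 1, a = 4.
Markov: P[X ≥ 4] ≤ μ/a = (1)/4 = 1/4.
Numerically: ≈ 0.25000.
(Since a = 4 > μ = 1.00000, the bound 1/4 is < 1 and informative.)

P[X ≥ 4] ≤ 1/4 ≈ 0.25000.


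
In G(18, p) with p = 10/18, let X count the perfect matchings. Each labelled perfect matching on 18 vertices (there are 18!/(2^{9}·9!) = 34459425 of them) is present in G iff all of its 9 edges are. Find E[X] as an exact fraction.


K_18 has 18!/(2^{9}·9!) = 34459425 labelled perfect matchings.
For each such perfect matching H, let X_H = 1 if all 9 edges of H are present in G. Then P[X_H = 1] = p^{9} = (5/9)^{9} = 1953125/387420489.
By linearity of expectation: E[X] = Σ_H E[X_H] = 34459425 · p^{9} = 34459425 · 1953125/387420489 = 830908203125/4782969.
Numerically: E[X] ≈ 173722.

E[X] = 34459425 · (5/9)^{9} = 830908203125/4782969 ≈ 173722.


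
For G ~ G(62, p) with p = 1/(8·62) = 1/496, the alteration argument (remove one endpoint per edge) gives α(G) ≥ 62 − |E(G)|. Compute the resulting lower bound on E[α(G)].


E[|E(G)|] = C(62, 2)·p = 1891 · (1/496) = 61/16.
E[α(G)] ≥ n − E[|E(G)|] = 62 − 61/16 = 931/16.
Numerically: ≈ 58.18750.
(This is only a lower bound; the true E[α(G)] may be larger.)

E[α(G)] ≥ 931/16 ≈ 58.18750.


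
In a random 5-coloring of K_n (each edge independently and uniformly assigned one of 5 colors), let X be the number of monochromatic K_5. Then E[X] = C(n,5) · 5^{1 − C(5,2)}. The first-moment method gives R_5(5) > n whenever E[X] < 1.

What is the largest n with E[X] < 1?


We need C(n, 5) · 5^{1 − 10} < 1, i.e. C(n, 5) < 5^{10 − 1} = 1953125.
Check values of n near the boundary:
  n = 45: C(45, 5) = 1221759; 1221759 < 1953125? YES
  n = 46: C(46, 5) = 1370754; 1370754 < 1953125? YES
  n = 47: C(47, 5) = 1533939; 1533939 < 1953125? YES
  n = 48: C(48, 5) = 1712304; 1712304 < 1953125? YES
  n = 49: C(49, 5) = 1906884; 1906884 < 1953125? YES
  n = 50: C(50, 5) = 2118760; 2118760 < 1953125? NO
  n = 51: C(51, 5) = 2349060; 2349060 < 1953125? NO
The largest n with C(n, 5) < 1953125 is n = 49 (where E[X] = 1906884/1953125 ≈ 0.976325). Hence R_5(5) > 49, i.e. R_5(5) ≥ 50.

Largest n = 49; hence R_5(5) > 49.


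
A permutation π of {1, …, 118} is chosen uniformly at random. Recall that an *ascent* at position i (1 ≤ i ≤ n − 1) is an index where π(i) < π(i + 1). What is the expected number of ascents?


Write X = Σ X_I over i = 1, …, 117, with X_I the indicator of one ascent.
There are 117 indicators.
For each fixed i, the pair (π(i), π(i+1)) is a uniformly random ordered pair of distinct values from {1, …, 118}; by symmetry P[π(i) < π(i+1)] = 1/2.
By linearity: E[X] = 117 · (1/2) = (118 − 1) · (1/2) = 117/2 ≈ 58.50000.

E[X] = 117/2 = 58.50000.


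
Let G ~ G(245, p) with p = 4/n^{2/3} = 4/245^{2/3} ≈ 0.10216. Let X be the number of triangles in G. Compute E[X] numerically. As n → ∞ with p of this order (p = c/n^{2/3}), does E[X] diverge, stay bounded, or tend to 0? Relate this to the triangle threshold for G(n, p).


Number of potential triangles: C(245, 3) = 2421090.
Each occurs with probability p³ ≈ (0.10216)³ ≈ 1.0662224e-03.
By linearity: E[X] = C(245, 3)·p³ ≈ 2421090 · 1.0662224e-03 ≈ 2581.42041.
Since α = 2/3 < 1, p = c/n^{2/3} ≫ 1/n is above the triangle threshold p ~ 1/n. Asymptotically E[X] ~ (c³/6)·n^{3(1−α)} = (4³/6)·n^{1} → ∞; triangles are abundant w.h.p.

E[X] ≈ 2581.42041; in regime p = Θ(1/n^{2/3}) E[X] diverges (above the triangle threshold p ~ 1/n).


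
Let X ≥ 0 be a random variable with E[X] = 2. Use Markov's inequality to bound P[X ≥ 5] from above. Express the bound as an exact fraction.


μ = E[X] = 2, a = 5.
Markov: P[X ≥ 5] ≤ μ/a = (2)/5 = 2/5.
Numerically: ≈ 0.4000.
(Since a = 5 > μ = 2.0000, the bound 2/5 is < 1 and informative.)

P[X ≥ 5] ≤ 2/5 ≈ 0.4000.


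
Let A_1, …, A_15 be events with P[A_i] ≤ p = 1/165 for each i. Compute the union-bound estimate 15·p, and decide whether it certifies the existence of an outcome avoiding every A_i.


Union bound: P[∪_{i=1}^{15} A_i] ≤ Σ_i P[A_i] ≤ 15·p = 15·(1/165) = 1/11.
Numerically: 1/11 ≈ 0.0909091.
Is 1/11 < 1? YES.
Since P[∪ A_i] ≤ 1/11 < 1, the complement has P[∩ A_i^c] ≥ 1 − 1/11 = 10/11 > 0, so some outcome avoids every A_i.

15·p = 1/11 ≈ 0.0909091; existence CERTIFIED by the union bound.


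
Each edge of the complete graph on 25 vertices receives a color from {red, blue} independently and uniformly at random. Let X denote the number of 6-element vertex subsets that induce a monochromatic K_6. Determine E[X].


Let X = Σ_S X_S over the C(25, 6) = 177100 subsets S of size 6, where X_S = 1 if the K_6 on S is monochromatic.
For a fixed S, the K_6 on S has C(6, 2) = 15 edges. P[all 15 edges red] = (1/2)^15, and likewise for blue, so P[monochromatic] = 2·(1/2)^15 = 2^{1 − 15} = 1/16384.
By linearity of expectation: E[X] = C(25, 6) · 2^{1 − 15} = 177100 · 1/16384 = 44275/4096.
Numerically: E[X] ≈ 10.80933.

E[X] = C(25,6)·2^(1−C(6,2)) = 44275/4096 ≈ 10.80933.


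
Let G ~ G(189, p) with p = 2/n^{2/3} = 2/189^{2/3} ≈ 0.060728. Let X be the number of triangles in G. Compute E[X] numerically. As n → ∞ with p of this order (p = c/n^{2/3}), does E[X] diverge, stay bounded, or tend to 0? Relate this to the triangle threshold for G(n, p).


Number of potential triangles: C(189, 3) = 1107414.
Each occurs with probability p³ ≈ (0.060728)³ ≈ 2.2395790e-04.
By linearity: E[X] = C(189, 3)·p³ ≈ 1107414 · 2.2395790e-04 ≈ 248.01411.
Since α = 2/3 < 1, p = c/n^{2/3} ≫ 1/n is above the triangle threshold p ~ 1/n. Asymptotically E[X] ~ (c³/6)·n^{3(1−α)} = (2³/6)·n^{1} → ∞; triangles are abundant w.h.p.

E[X] ≈ 248.01411; in regime p = Θ(1/n^{2/3}) E[X] diverges (above the triangle threshold p ~ 1/n).


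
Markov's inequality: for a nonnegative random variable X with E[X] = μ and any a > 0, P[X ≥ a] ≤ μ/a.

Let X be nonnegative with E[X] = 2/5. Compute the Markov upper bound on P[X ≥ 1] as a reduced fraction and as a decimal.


μ = E[X] = 2/5, a = 1.
Markov: P[X ≥ 1] ≤ μ/a = (2/5)/1 = 2/5.
Numerically: ≈ 0.400.
(Since a = 1 > μ = 0.400, the bound 2/5 is < 1 and informative.)

P[X ≥ 1] ≤ 2/5 ≈ 0.400.


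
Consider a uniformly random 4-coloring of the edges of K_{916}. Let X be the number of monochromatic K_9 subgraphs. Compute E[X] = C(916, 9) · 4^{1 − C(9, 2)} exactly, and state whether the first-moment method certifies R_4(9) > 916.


E[X] = C(916, 9) · 4^{1 − 36} = 1202748565202942340440 · 4^{−35} = 1202748565202942340440/1180591620717411303424.
As a reduced fraction: E[X] = 150343570650367792555/147573952589676412928 ≈ 1.0188.
Is E[X] < 1? NO.
Since E[X] ≥ 1, the first-moment bound is inconclusive at n = 916; it does NOT by itself certify R_4(9) > 916.

E[X] = 150343570650367792555/147573952589676412928 ≈ 1.0188; E[X] ≥ 1; first-moment method inconclusive here.


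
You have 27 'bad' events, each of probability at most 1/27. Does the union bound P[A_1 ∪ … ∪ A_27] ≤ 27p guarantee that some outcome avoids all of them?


Union bound: P[∪_{i=1}^{27} A_i] ≤ Σ_i P[A_i] ≤ 27·p = 27·(1/27) = 1.
Numerically: 1 ≈ 1.00000.
Is 1 < 1? NO.
Since the bound 1 is ≥ 1, the union bound is uninformative here; it does NOT by itself certify existence.

27·p = 1 ≈ 1.00000; existence NOT certified by the union bound.


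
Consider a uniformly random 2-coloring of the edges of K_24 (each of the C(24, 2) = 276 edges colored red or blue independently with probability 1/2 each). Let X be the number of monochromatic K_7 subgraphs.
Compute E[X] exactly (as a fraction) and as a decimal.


Let X = Σ_S X_S over the C(24, 7) = 346104 subsets S of size 7, where X_S = 1 if the K_7 on S is monochromatic.
For a fixed S, the K_7 on S has C(7, 2) = 21 edges. P[all 21 edges red] = (1/2)^21, and likewise for blue, so P[monochromatic] = 2·(1/2)^21 = 2^{1 − 21} = 1/1048576.
By linearity of expectation: E[X] = C(24, 7) · 2^{1 − 21} = 346104 · 1/1048576 = 43263/131072.
Numerically: E[X] ≈ 0.330.

E[X] = C(24,7)·2^(1−C(7,2)) = 43263/131072 ≈ 0.330.


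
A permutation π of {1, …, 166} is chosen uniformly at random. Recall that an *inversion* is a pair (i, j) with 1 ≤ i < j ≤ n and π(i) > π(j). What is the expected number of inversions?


Write X = Σ X_I over the C(166, 2) = 13695 pairs i < j, with X_I the indicator of one inversion.
There are 13695 indicators.
For each fixed pair i < j, the values π(i) and π(j) are two distinct elements of {1, …, 166} in uniformly random order; by symmetry P[π(i) > π(j)] = 1/2.
By linearity: E[X] = 13695 · (1/2) = C(166, 2) · (1/2) = 13695/2 = 13695/2 ≈ 6847.500.

E[X] = 13695/2 = 6847.500.


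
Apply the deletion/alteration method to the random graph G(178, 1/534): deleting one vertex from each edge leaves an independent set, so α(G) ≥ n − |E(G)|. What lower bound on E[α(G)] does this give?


E[|E(G)|] = C(178, 2)·p = 15753 · (1/534) = 59/2.
E[α(G)] ≥ n − E[|E(G)|] = 178 − 59/2 = 297/2.
Numerically: ≈ 148.50000.
(This is only a lower bound; the true E[α(G)] may be larger.)

E[α(G)] ≥ 297/2 ≈ 148.50000.


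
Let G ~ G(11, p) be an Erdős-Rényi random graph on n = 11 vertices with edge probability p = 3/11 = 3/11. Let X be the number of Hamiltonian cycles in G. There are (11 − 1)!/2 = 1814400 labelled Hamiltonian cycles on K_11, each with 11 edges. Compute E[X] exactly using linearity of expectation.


K_11 has (11 − 1)!/2 = 1814400 labelled Hamiltonian cycles.
For each such Hamiltonian cycle H, let X_H = 1 if all 11 edges of H are present in G. Then P[X_H = 1] = p^{11} = (3/11)^{11} = 177147/285311670611.
Summing the indicators: E[X] = Σ_H E[X_H] = 1814400 · p^{11} = 1814400 · 177147/285311670611 = 321415516800/285311670611.
Numerically: E[X] ≈ 1.12654.

E[X] = 1814400 · (3/11)^{11} = 321415516800/285311670611 ≈ 1.12654.


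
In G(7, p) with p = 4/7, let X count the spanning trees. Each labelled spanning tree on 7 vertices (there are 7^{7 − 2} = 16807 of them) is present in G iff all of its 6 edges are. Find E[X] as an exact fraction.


K_7 has 7^{7 − 2} = 16807 labelled spanning trees.
For each such spanning tree H, let X_H = 1 if all 6 edges of H are present in G. Then P[X_H = 1] = p^{6} = (4/7)^{6} = 4096/117649.
By linearity of expectation: E[X] = Σ_H E[X_H] = 16807 · p^{6} = 16807 · 4096/117649 = 4096/7.
Numerically: E[X] ≈ 585.143.

E[X] = 16807 · (4/7)^{6} = 4096/7 ≈ 585.143.


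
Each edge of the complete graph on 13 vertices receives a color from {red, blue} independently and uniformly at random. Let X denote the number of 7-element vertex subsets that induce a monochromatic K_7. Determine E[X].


Let X = Σ_S X_S over the C(13, 7) = 1716 subsets S of size 7, where X_S = 1 if the K_7 on S is monochromatic.
For a fixed S, the K_7 on S has C(7, 2) = 21 edges. P[all 21 edges red] = (1/2)^21, and likewise for blue, so P[monochromatic] = 2·(1/2)^21 = 2^{1 − 21} = 1/1048576.
Summing: E[X] = C(13, 7) · 2^{1 − 21} = 1716 · 1/1048576 = 429/262144.
Numerically: E[X] ≈ 0.001637.

E[X] = C(13,7)·2^(1−C(7,2)) = 429/262144 ≈ 0.001637.


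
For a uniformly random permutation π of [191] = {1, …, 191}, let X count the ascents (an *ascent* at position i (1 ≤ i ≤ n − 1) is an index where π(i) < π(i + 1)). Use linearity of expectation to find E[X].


Write X = Σ X_I over i = 1, …, 190, with X_I the indicator of one ascent.
There are 190 indicators.
For each fixed i, the pair (π(i), π(i+1)) is a uniformly random ordered pair of distinct values from {1, …, 191}; by symmetry P[π(i) < π(i+1)] = 1/2.
By linearity: E[X] = 190 · (1/2) = (191 − 1) · (1/2) = 95 ≈ 95.00000.

E[X] = 95 = 95.00000.


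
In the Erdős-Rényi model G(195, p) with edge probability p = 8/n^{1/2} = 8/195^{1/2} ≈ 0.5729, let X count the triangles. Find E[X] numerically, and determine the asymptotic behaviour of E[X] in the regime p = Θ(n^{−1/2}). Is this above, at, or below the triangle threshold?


Number of potential triangles: C(195, 3) = 1216865.
Each occurs with probability p³ ≈ (0.5729)³ ≈ 1.880261e-01.
By linearity: E[X] = C(195, 3)·p³ ≈ 1216865 · 1.880261e-01 ≈ 228802.3306.
Since α = 1/2 < 1, p = c/n^{1/2} ≫ 1/n is above the triangle threshold p ~ 1/n. Asymptotically E[X] ~ (c³/6)·n^{3(1−α)} = (8³/6)·n^{1.5} → ∞; triangles are abundant w.h.p.

E[X] ≈ 228802.3306; in regime p = Θ(1/n^{1/2}) E[X] diverges (above the triangle threshold p ~ 1/n).
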